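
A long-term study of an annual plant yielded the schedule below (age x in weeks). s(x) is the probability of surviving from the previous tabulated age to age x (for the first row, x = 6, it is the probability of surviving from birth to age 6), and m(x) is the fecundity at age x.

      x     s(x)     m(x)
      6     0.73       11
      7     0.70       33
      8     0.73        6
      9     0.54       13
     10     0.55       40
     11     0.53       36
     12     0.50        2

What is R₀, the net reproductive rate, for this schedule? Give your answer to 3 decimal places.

Survivorship from birth: l_x = s_6·s_7·…·s_x.
  l_6 = 0.73000
  l_7 = 0.51100
  l_8 = 0.37303
  l_9 = 0.20144
  l_10 = 0.11079
  l_11 = 0.05872
  l_12 = 0.02936
R₀ = Σ l_x m(x):
  age 6: 0.73000 × 11 = 8.0300
  age 7: 0.51100 × 33 = 16.8630
  age 8: 0.37303 × 6 = 2.2382
  age 9: 0.20144 × 13 = 2.6187
  age 10: 0.11079 × 40 = 4.4316
  age 11: 0.05872 × 36 = 2.1139
  age 12: 0.02936 × 2 = 0.0587
R₀ = 8.0300 + 16.8630 + 2.2382 + 2.6187 + 4.4316 + 2.1139 + 0.0587 = 36.3541

36.354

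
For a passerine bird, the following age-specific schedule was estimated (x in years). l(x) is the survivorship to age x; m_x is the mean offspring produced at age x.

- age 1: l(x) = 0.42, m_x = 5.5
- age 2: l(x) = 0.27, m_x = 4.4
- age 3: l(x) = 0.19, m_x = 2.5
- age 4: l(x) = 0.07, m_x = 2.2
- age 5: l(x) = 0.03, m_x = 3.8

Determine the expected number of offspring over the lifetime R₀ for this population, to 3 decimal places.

R₀ = Σ l(x) m_x:
  age 1: 0.42 × 5.5 = 2.3100
  age 2: 0.27 × 4.4 = 1.1880
  age 3: 0.19 × 2.5 = 0.4750
  age 4: 0.07 × 2.2 = 0.1540
  age 5: 0.03 × 3.8 = 0.1140
R₀ = 2.3100 + 1.1880 + 0.4750 + 0.1540 + 0.1140 = 4.2410

4.241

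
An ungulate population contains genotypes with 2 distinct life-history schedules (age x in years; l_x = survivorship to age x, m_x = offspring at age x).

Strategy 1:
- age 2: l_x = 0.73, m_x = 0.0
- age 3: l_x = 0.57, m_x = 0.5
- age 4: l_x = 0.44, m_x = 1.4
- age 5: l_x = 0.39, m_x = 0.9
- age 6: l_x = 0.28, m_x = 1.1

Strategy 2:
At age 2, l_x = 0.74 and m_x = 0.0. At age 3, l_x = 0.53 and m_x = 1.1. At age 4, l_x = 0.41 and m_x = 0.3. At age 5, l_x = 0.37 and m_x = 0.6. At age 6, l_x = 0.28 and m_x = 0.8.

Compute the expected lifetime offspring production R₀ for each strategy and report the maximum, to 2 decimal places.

Strategy 1: R₀ = 0.73×0.0 + 0.57×0.5 + 0.44×1.4 + 0.39×0.9 + 0.28×1.1 = 1.5600
Strategy 2: R₀ = 0.74×0.0 + 0.53×1.1 + 0.41×0.3 + 0.37×0.6 + 0.28×0.8 = 1.1520
Highest R₀: strategy 1 with 1.5600.

1.56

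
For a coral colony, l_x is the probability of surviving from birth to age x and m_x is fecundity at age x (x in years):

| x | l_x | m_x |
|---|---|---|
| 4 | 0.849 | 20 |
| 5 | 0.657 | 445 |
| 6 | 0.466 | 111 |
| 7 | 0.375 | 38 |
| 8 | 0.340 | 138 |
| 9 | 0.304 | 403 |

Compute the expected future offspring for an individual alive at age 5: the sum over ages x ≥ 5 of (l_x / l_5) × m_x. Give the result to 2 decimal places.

l_5 = 0.657. Conditional survival from age 5 to x is l_x / l_5.
  x=5: (0.657/0.657) × 445 = 445.0000
  x=6: (0.466/0.657) × 111 = 78.7306
  x=7: (0.375/0.657) × 38 = 21.6895
  x=8: (0.340/0.657) × 138 = 71.4155
  x=9: (0.304/0.657) × 403 = 186.4718
Sum = 445.0000 + 78.7306 + 21.6895 + 71.4155 + 186.4718 = 803.3075

803.31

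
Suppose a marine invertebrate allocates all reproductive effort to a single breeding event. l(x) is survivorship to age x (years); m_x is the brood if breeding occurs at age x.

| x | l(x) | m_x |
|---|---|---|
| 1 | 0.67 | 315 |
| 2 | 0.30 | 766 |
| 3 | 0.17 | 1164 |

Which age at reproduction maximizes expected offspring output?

2

Expected offspring if breeding at age x = l(x) × m_x:
  age 1: 0.67 × 315 = 211.050
  age 2: 0.30 × 766 = 229.800
  age 3: 0.17 × 1164 = 197.880
Maximum at age 2 (229.800).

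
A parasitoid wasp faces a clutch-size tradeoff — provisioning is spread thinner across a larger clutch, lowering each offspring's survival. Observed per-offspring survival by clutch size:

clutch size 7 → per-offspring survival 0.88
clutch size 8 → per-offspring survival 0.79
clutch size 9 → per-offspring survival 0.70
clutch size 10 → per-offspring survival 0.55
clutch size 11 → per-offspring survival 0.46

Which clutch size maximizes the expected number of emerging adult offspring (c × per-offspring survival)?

Expected emerging adult offspring = c × s(c):
  c=7: 7 × 0.88 = 6.160
  c=8: 8 × 0.79 = 6.320
  c=9: 9 × 0.70 = 6.300
  c=10: 10 × 0.55 = 5.500
  c=11: 11 × 0.46 = 5.060
Maximum at c = 8 (6.320 emerging adult offspring).

8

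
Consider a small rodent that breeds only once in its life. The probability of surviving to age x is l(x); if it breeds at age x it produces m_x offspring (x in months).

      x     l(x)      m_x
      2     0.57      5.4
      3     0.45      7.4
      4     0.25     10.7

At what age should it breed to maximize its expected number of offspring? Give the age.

Expected offspring if breeding at age x = l(x) × m_x:
  age 2: 0.57 × 5.4 = 3.078
  age 3: 0.45 × 7.4 = 3.330
  age 4: 0.25 × 10.7 = 2.675
Maximum at age 3 (3.330).

3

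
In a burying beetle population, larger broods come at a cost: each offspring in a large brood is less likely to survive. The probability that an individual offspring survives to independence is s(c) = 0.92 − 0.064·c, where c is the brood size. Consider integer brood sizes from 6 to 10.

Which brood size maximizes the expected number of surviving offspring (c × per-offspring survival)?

Expected surviving offspring = c × s(c):
  c=6: 6 × 0.536 = 3.216
  c=7: 7 × 0.472 = 3.304
  c=8: 8 × 0.408 = 3.264
  c=9: 9 × 0.344 = 3.096
  c=10: 10 × 0.280 = 2.800
Maximum at c = 7 (3.304 surviving offspring).

7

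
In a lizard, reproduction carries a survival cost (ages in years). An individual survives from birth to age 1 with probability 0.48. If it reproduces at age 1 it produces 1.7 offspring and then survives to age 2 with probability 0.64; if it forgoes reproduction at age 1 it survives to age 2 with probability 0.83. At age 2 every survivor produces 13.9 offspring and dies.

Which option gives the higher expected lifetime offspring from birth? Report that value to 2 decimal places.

5.54

breed at age 1: R₀ = 0.48 × (1.7 + 0.64 × 13.9) = 0.48 × 10.5960 = 5.0861
delay to age 2: R₀ = 0.48 × (0.83 × 13.9) = 0.48 × 11.5370 = 5.5378
Higher: delay to age 2 (5.5378).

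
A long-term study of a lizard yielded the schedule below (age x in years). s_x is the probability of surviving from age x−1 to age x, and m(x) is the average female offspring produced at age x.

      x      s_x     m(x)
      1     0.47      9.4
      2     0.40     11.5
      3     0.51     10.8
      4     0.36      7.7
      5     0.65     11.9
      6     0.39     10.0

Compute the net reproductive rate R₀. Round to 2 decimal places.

Survivorship from birth: l_x = s_1·s_2·…·s_x.
  l_1 = 0.47000
  l_2 = 0.18800
  l_3 = 0.09588
  l_4 = 0.03452
  l_5 = 0.02244
  l_6 = 0.00875
R₀ = Σ l_x m(x):
  age 1: 0.47000 × 9.4 = 4.4180
  age 2: 0.18800 × 11.5 = 2.1620
  age 3: 0.09588 × 10.8 = 1.0355
  age 4: 0.03452 × 7.7 = 0.2658
  age 5: 0.02244 × 11.9 = 0.2670
  age 6: 0.00875 × 10.0 = 0.0875
R₀ = 4.4180 + 2.1620 + 1.0355 + 0.2658 + 0.2670 + 0.0875 = 8.2358

8.24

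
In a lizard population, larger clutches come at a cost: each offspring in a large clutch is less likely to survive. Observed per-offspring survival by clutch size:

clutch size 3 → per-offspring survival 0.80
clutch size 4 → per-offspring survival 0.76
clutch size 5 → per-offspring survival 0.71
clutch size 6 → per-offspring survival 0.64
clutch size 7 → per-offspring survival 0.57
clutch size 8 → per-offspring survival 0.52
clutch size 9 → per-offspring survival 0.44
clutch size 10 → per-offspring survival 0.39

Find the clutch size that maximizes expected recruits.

Expected recruits = c × s(c):
  c=3: 3 × 0.80 = 2.400
  c=4: 4 × 0.76 = 3.040
  c=5: 5 × 0.71 = 3.550
  c=6: 6 × 0.64 = 3.840
  c=7: 7 × 0.57 = 3.990
  c=8: 8 × 0.52 = 4.160
  c=9: 9 × 0.44 = 3.960
  c=10: 10 × 0.39 = 3.900
Maximum at c = 8 (4.160 recruits).

8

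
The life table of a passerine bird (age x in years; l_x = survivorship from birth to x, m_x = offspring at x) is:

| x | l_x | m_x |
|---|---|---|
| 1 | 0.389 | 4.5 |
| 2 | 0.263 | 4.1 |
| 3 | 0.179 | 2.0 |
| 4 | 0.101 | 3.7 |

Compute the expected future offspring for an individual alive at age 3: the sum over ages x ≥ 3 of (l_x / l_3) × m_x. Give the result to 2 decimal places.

l_3 = 0.179. Conditional survival from age 3 to x is l_x / l_3.
  x=3: (0.179/0.179) × 2.0 = 2.0000
  x=4: (0.101/0.179) × 3.7 = 2.0877
Sum = 2.0000 + 2.0877 = 4.0877

4.09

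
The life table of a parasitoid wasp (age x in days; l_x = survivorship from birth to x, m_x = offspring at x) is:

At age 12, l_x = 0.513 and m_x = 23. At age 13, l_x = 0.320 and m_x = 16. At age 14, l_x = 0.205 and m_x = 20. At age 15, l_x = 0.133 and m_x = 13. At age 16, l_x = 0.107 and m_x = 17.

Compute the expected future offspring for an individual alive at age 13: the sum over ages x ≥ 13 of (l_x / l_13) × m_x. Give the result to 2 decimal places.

l_13 = 0.320. Conditional survival from age 13 to x is l_x / l_13.
  x=13: (0.320/0.320) × 16 = 16.0000
  x=14: (0.205/0.320) × 20 = 12.8125
  x=15: (0.133/0.320) × 13 = 5.4031
  x=16: (0.107/0.320) × 17 = 5.6844
Sum = 16.0000 + 12.8125 + 5.4031 + 5.6844 = 39.9000

39.90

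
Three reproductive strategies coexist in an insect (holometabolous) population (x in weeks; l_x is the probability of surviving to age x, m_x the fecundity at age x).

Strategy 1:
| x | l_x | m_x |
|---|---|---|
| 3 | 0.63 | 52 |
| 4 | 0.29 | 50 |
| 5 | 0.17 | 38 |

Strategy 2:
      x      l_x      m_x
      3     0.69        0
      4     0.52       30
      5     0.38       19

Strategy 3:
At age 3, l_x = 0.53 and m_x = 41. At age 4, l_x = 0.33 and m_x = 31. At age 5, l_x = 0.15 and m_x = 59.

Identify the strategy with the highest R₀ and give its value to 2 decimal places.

53.72

Strategy 1: R₀ = 0.63×52 + 0.29×50 + 0.17×38 = 53.7200
Strategy 2: R₀ = 0.69×0 + 0.52×30 + 0.38×19 = 22.8200
Strategy 3: R₀ = 0.53×41 + 0.33×31 + 0.15×59 = 40.8100
Highest R₀: strategy 1 with 53.7200.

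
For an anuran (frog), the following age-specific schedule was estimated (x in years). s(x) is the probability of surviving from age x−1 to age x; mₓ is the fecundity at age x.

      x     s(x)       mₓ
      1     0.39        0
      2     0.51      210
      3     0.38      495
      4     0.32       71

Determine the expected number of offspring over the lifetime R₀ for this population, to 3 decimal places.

Survivorship from birth: l_x = s_1·s_2·…·s_x.
  l_1 = 0.39000
  l_2 = 0.19890
  l_3 = 0.07558
  l_4 = 0.02419
R₀ = Σ l_x mₓ:
  age 1: 0.39000 × 0 = 0.0000
  age 2: 0.19890 × 210 = 41.7690
  age 3: 0.07558 × 495 = 37.4121
  age 4: 0.02419 × 71 = 1.7175
R₀ = 0.0000 + 41.7690 + 37.4121 + 1.7175 = 80.8986

80.899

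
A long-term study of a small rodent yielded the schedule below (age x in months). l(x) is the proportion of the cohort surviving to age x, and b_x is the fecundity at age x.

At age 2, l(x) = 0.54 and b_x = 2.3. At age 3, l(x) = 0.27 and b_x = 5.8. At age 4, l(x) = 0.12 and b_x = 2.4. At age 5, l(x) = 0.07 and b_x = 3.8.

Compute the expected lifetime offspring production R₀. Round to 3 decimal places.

R₀ = Σ l(x) b_x:
  age 2: 0.54 × 2.3 = 1.2420
  age 3: 0.27 × 5.8 = 1.5660
  age 4: 0.12 × 2.4 = 0.2880
  age 5: 0.07 × 3.8 = 0.2660
R₀ = 1.2420 + 1.5660 + 0.2880 + 0.2660 = 3.3620

3.362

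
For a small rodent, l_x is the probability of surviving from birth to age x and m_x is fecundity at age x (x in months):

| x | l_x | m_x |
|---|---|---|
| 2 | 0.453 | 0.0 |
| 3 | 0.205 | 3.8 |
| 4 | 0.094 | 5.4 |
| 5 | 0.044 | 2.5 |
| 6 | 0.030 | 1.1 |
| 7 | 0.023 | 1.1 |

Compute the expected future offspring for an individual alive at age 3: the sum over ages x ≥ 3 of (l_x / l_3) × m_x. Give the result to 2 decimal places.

7.10

l_3 = 0.205. Conditional survival from age 3 to x is l_x / l_3.
  x=3: (0.205/0.205) × 3.8 = 3.8000
  x=4: (0.094/0.205) × 5.4 = 2.4761
  x=5: (0.044/0.205) × 2.5 = 0.5366
  x=6: (0.030/0.205) × 1.1 = 0.1610
  x=7: (0.023/0.205) × 1.1 = 0.1234
Sum = 3.8000 + 2.4761 + 0.5366 + 0.1610 + 0.1234 = 7.0971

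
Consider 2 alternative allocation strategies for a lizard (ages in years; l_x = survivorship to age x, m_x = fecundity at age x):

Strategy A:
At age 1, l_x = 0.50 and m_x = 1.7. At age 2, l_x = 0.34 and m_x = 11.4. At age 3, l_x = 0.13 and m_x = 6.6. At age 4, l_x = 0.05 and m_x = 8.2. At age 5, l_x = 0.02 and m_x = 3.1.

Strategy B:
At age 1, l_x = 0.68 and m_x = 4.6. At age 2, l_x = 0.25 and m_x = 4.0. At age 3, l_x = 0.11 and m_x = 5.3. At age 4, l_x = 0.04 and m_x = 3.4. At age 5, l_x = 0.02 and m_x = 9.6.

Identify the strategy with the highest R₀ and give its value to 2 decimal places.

Strategy A: R₀ = 0.50×1.7 + 0.34×11.4 + 0.13×6.6 + 0.05×8.2 + 0.02×3.1 = 6.0560
Strategy B: R₀ = 0.68×4.6 + 0.25×4.0 + 0.11×5.3 + 0.04×3.4 + 0.02×9.6 = 5.0390
Highest R₀: strategy A with 6.0560.

6.06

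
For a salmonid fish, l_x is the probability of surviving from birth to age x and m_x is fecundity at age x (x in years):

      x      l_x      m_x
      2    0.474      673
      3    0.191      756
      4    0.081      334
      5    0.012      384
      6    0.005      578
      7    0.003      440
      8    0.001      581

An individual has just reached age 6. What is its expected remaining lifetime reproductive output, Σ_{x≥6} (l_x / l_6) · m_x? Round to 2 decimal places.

l_6 = 0.005. Conditional survival from age 6 to x is l_x / l_6.
  x=6: (0.005/0.005) × 578 = 578.0000
  x=7: (0.003/0.005) × 440 = 264.0000
  x=8: (0.001/0.005) × 581 = 116.2000
Sum = 578.0000 + 264.0000 + 116.2000 = 958.2000

958.20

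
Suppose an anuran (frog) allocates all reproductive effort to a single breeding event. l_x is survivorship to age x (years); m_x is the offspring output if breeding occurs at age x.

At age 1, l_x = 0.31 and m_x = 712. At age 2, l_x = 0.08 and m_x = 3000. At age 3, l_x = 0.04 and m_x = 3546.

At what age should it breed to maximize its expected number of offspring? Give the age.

2

Expected offspring if breeding at age x = l_x × m_x:
  age 1: 0.31 × 712 = 220.720
  age 2: 0.08 × 3000 = 240.000
  age 3: 0.04 × 3546 = 141.840
Maximum at age 2 (240.000).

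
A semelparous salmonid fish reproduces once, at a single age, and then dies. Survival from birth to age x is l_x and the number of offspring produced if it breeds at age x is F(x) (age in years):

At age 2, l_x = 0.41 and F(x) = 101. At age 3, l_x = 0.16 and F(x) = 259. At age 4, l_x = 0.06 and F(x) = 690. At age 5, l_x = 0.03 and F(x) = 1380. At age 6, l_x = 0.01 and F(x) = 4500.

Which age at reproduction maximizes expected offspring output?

6

Expected offspring if breeding at age x = l_x × F(x):
  age 2: 0.41 × 101 = 41.410
  age 3: 0.16 × 259 = 41.440
  age 4: 0.06 × 690 = 41.400
  age 5: 0.03 × 1380 = 41.400
  age 6: 0.01 × 4500 = 45.000
Maximum at age 6 (45.000).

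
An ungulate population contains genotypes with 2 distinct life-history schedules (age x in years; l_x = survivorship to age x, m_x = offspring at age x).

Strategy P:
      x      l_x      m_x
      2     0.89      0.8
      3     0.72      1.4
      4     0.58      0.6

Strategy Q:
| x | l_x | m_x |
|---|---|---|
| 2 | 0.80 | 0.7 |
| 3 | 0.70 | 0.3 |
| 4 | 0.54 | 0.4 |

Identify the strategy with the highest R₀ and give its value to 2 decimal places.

2.07

Strategy P: R₀ = 0.89×0.8 + 0.72×1.4 + 0.58×0.6 = 2.0680
Strategy Q: R₀ = 0.80×0.7 + 0.70×0.3 + 0.54×0.4 = 0.9860
Highest R₀: strategy P with 2.0680.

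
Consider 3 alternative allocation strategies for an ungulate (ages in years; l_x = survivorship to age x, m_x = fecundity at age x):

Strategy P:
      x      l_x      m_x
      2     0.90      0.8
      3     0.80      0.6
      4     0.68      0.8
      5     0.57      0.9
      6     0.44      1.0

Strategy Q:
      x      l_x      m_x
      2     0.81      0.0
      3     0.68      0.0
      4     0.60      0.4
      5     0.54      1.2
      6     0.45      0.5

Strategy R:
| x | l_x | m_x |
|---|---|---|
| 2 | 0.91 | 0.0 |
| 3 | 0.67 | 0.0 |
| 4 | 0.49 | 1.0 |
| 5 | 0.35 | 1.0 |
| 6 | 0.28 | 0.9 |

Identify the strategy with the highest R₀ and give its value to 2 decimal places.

2.70

Strategy P: R₀ = 0.90×0.8 + 0.80×0.6 + 0.68×0.8 + 0.57×0.9 + 0.44×1.0 = 2.6970
Strategy Q: R₀ = 0.81×0.0 + 0.68×0.0 + 0.60×0.4 + 0.54×1.2 + 0.45×0.5 = 1.1130
Strategy R: R₀ = 0.91×0.0 + 0.67×0.0 + 0.49×1.0 + 0.35×1.0 + 0.28×0.9 = 1.0920
Highest R₀: strategy P with 2.6970.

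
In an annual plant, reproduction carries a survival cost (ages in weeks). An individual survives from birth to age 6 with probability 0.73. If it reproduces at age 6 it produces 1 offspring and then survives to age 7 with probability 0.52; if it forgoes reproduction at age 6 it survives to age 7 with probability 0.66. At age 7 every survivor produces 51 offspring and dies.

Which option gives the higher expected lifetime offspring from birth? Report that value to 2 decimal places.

breed at age 6: R₀ = 0.73 × (1 + 0.52 × 51) = 0.73 × 27.5200 = 20.0896
delay to age 7: R₀ = 0.73 × (0.66 × 51) = 0.73 × 33.6600 = 24.5718
Higher: delay to age 7 (24.5718).

24.57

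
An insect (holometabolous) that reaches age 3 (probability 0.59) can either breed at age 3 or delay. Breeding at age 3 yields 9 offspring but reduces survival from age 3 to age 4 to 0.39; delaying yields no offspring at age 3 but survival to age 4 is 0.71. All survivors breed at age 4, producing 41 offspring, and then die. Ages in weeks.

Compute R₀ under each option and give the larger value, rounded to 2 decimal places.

17.17

breed at age 3: R₀ = 0.59 × (9 + 0.39 × 41) = 0.59 × 24.9900 = 14.7441
delay to age 4: R₀ = 0.59 × (0.71 × 41) = 0.59 × 29.1100 = 17.1749
Higher: delay to age 4 (17.1749).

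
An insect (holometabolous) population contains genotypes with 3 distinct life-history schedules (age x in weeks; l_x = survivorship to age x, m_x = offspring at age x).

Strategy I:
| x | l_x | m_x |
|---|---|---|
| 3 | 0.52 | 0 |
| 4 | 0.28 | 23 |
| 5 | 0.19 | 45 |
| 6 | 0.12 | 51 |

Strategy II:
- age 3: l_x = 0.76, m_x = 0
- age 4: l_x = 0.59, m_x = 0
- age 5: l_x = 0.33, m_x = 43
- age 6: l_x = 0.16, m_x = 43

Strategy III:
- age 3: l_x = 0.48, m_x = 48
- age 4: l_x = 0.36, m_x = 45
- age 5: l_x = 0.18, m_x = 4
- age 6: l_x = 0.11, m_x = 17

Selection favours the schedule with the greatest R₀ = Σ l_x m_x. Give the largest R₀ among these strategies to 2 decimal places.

Strategy I: R₀ = 0.52×0 + 0.28×23 + 0.19×45 + 0.12×51 = 21.1100
Strategy II: R₀ = 0.76×0 + 0.59×0 + 0.33×43 + 0.16×43 = 21.0700
Strategy III: R₀ = 0.48×48 + 0.36×45 + 0.18×4 + 0.11×17 = 41.8300
Highest R₀: strategy III with 41.8300.

41.83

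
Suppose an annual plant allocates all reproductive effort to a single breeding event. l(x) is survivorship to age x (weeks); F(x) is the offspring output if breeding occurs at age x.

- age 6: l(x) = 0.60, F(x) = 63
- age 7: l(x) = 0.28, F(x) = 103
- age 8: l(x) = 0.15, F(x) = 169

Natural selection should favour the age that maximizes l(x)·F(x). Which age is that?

Expected offspring if breeding at age x = l(x) × F(x):
  age 6: 0.60 × 63 = 37.800
  age 7: 0.28 × 103 = 28.840
  age 8: 0.15 × 169 = 25.350
Maximum at age 6 (37.800).

6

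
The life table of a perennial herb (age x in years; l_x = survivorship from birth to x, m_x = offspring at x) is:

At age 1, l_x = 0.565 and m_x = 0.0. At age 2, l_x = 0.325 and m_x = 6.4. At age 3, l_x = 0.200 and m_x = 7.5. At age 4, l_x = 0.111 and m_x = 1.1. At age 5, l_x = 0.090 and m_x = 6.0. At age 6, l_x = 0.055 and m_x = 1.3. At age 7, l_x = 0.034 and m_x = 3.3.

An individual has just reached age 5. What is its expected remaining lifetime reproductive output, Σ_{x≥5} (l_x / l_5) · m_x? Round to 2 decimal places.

8.04

l_5 = 0.090. Conditional survival from age 5 to x is l_x / l_5.
  x=5: (0.090/0.090) × 6.0 = 6.0000
  x=6: (0.055/0.090) × 1.3 = 0.7944
  x=7: (0.034/0.090) × 3.3 = 1.2467
Sum = 6.0000 + 0.7944 + 1.2467 = 8.0411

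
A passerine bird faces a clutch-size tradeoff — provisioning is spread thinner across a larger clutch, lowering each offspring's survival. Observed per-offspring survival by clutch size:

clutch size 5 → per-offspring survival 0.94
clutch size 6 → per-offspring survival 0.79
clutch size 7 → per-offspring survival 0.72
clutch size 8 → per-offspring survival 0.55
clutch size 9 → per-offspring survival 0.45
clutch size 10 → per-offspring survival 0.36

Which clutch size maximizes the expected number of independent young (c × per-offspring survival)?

7

Expected independent young = c × s(c):
  c=5: 5 × 0.94 = 4.700
  c=6: 6 × 0.79 = 4.740
  c=7: 7 × 0.72 = 5.040
  c=8: 8 × 0.55 = 4.400
  c=9: 9 × 0.45 = 4.050
  c=10: 10 × 0.36 = 3.600
Maximum at c = 7 (5.040 independent young).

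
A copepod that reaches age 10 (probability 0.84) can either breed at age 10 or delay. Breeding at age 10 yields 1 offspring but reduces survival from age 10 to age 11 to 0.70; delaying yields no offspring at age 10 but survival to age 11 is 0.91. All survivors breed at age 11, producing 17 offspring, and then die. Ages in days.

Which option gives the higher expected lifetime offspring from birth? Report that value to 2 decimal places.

12.99

breed at age 10: R₀ = 0.84 × (1 + 0.70 × 17) = 0.84 × 12.9000 = 10.8360
delay to age 11: R₀ = 0.84 × (0.91 × 17) = 0.84 × 15.4700 = 12.9948
Higher: delay to age 11 (12.9948).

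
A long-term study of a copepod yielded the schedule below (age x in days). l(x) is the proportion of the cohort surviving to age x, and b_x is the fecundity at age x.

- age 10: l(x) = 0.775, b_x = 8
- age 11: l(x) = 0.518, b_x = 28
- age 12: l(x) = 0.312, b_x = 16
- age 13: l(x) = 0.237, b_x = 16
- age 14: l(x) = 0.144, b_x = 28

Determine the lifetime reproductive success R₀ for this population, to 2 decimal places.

R₀ = Σ l(x) b_x:
  age 10: 0.775 × 8 = 6.2000
  age 11: 0.518 × 28 = 14.5040
  age 12: 0.312 × 16 = 4.9920
  age 13: 0.237 × 16 = 3.7920
  age 14: 0.144 × 28 = 4.0320
R₀ = 6.2000 + 14.5040 + 4.9920 + 3.7920 + 4.0320 = 33.5200

33.52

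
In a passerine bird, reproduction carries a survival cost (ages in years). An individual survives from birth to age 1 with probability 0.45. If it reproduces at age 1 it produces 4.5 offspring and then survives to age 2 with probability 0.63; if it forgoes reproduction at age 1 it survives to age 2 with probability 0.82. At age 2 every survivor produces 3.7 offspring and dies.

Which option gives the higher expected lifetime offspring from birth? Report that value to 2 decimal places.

3.07

breed at age 1: R₀ = 0.45 × (4.5 + 0.63 × 3.7) = 0.45 × 6.8310 = 3.0739
delay to age 2: R₀ = 0.45 × (0.82 × 3.7) = 0.45 × 3.0340 = 1.3653
Higher: breed at age 1 (3.0739).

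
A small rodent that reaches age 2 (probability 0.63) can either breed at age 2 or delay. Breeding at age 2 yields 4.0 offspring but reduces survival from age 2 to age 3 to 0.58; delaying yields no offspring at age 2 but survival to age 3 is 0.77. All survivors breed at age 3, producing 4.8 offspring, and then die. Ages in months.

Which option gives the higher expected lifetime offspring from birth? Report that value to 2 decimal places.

breed at age 2: R₀ = 0.63 × (4.0 + 0.58 × 4.8) = 0.63 × 6.7840 = 4.2739
delay to age 3: R₀ = 0.63 × (0.77 × 4.8) = 0.63 × 3.6960 = 2.3285
Higher: breed at age 2 (4.2739).

4.27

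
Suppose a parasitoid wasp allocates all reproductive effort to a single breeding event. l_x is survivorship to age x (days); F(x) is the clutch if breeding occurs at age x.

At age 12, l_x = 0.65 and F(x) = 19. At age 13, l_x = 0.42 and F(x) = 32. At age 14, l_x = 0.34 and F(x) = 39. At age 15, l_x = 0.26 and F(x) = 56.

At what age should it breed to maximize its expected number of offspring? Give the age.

Expected offspring if breeding at age x = l_x × F(x):
  age 12: 0.65 × 19 = 12.350
  age 13: 0.42 × 32 = 13.440
  age 14: 0.34 × 39 = 13.260
  age 15: 0.26 × 56 = 14.560
Maximum at age 15 (14.560).

15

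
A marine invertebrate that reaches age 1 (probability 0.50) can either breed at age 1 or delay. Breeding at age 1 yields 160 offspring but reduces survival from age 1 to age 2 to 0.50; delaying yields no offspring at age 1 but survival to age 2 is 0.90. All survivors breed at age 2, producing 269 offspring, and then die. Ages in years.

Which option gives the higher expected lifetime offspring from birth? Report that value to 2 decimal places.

breed at age 1: R₀ = 0.50 × (160 + 0.50 × 269) = 0.50 × 294.5000 = 147.2500
delay to age 2: R₀ = 0.50 × (0.90 × 269) = 0.50 × 242.1000 = 121.0500
Higher: breed at age 1 (147.2500).

147.25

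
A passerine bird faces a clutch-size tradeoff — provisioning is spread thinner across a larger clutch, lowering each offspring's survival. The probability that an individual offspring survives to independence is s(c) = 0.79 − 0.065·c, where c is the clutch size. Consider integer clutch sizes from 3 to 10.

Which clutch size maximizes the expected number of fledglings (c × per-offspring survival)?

6

Expected fledglings = c × s(c):
  c=3: 3 × 0.595 = 1.785
  c=4: 4 × 0.530 = 2.120
  c=5: 5 × 0.465 = 2.325
  c=6: 6 × 0.400 = 2.400
  c=7: 7 × 0.335 = 2.345
  c=8: 8 × 0.270 = 2.160
  c=9: 9 × 0.205 = 1.845
  c=10: 10 × 0.140 = 1.400
Maximum at c = 6 (2.400 fledglings).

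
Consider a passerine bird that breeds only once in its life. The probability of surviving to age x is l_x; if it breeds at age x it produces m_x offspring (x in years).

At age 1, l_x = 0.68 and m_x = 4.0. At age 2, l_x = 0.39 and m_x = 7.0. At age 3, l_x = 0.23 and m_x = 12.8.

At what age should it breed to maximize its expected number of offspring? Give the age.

Expected offspring if breeding at age x = l_x × m_x:
  age 1: 0.68 × 4.0 = 2.720
  age 2: 0.39 × 7.0 = 2.730
  age 3: 0.23 × 12.8 = 2.944
Maximum at age 3 (2.944).

3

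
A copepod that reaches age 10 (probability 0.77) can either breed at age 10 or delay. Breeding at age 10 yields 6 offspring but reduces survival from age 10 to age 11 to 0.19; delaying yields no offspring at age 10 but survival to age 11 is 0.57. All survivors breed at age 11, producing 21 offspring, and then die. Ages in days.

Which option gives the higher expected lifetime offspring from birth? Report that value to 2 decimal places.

breed at age 10: R₀ = 0.77 × (6 + 0.19 × 21) = 0.77 × 9.9900 = 7.6923
delay to age 11: R₀ = 0.77 × (0.57 × 21) = 0.77 × 11.9700 = 9.2169
Higher: delay to age 11 (9.2169).

9.22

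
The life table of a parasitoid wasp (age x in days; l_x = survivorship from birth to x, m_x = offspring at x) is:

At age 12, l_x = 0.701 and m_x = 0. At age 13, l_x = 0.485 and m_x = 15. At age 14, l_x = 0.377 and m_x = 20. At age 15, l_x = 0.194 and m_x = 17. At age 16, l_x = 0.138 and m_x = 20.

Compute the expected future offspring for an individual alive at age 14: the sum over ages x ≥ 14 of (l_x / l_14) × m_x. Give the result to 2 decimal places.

l_14 = 0.377. Conditional survival from age 14 to x is l_x / l_14.
  x=14: (0.377/0.377) × 20 = 20.0000
  x=15: (0.194/0.377) × 17 = 8.7480
  x=16: (0.138/0.377) × 20 = 7.3210
Sum = 20.0000 + 8.7480 + 7.3210 = 36.0690

36.07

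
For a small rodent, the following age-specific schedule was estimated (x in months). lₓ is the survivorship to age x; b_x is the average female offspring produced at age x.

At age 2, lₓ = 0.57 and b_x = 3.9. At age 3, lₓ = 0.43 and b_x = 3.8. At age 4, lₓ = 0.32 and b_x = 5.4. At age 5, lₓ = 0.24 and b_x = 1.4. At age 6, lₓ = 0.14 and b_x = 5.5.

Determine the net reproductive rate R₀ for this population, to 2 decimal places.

R₀ = Σ lₓ b_x:
  age 2: 0.57 × 3.9 = 2.2230
  age 3: 0.43 × 3.8 = 1.6340
  age 4: 0.32 × 5.4 = 1.7280
  age 5: 0.24 × 1.4 = 0.3360
  age 6: 0.14 × 5.5 = 0.7700
R₀ = 2.2230 + 1.6340 + 1.7280 + 0.3360 + 0.7700 = 6.6910

6.69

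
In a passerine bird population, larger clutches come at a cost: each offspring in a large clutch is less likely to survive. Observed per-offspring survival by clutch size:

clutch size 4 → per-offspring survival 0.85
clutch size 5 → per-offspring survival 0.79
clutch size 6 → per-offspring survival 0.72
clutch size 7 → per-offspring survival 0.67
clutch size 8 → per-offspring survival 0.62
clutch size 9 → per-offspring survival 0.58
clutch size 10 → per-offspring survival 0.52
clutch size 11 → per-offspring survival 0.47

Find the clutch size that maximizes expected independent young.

9

Expected independent young = c × s(c):
  c=4: 4 × 0.85 = 3.400
  c=5: 5 × 0.79 = 3.950
  c=6: 6 × 0.72 = 4.320
  c=7: 7 × 0.67 = 4.690
  c=8: 8 × 0.62 = 4.960
  c=9: 9 × 0.58 = 5.220
  c=10: 10 × 0.52 = 5.200
  c=11: 11 × 0.47 = 5.170
Maximum at c = 9 (5.220 independent young).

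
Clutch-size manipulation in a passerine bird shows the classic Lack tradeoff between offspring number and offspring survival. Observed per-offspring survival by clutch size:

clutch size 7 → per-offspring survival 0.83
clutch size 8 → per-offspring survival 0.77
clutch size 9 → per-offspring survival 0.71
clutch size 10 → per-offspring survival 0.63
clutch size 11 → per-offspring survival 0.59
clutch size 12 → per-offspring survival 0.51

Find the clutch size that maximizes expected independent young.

Expected independent young = c × s(c):
  c=7: 7 × 0.83 = 5.810
  c=8: 8 × 0.77 = 6.160
  c=9: 9 × 0.71 = 6.390
  c=10: 10 × 0.63 = 6.300
  c=11: 11 × 0.59 = 6.490
  c=12: 12 × 0.51 = 6.120
Maximum at c = 11 (6.490 independent young).

11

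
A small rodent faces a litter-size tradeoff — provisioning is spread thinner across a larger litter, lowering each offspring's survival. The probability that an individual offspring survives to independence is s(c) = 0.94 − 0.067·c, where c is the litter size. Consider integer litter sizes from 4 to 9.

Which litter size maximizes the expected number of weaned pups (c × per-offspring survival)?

7

Expected weaned pups = c × s(c):
  c=4: 4 × 0.672 = 2.688
  c=5: 5 × 0.605 = 3.025
  c=6: 6 × 0.538 = 3.228
  c=7: 7 × 0.471 = 3.297
  c=8: 8 × 0.404 = 3.232
  c=9: 9 × 0.337 = 3.033
Maximum at c = 7 (3.297 weaned pups).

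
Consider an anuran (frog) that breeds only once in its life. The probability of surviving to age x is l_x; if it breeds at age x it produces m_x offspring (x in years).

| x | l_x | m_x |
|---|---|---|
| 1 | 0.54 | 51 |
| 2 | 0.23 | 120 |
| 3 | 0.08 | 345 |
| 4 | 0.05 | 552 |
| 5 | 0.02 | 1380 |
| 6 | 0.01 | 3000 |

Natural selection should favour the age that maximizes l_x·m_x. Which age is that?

Expected offspring if breeding at age x = l_x × m_x:
  age 1: 0.54 × 51 = 27.540
  age 2: 0.23 × 120 = 27.600
  age 3: 0.08 × 345 = 27.600
  age 4: 0.05 × 552 = 27.600
  age 5: 0.02 × 1380 = 27.600
  age 6: 0.01 × 3000 = 30.000
Maximum at age 6 (30.000).

6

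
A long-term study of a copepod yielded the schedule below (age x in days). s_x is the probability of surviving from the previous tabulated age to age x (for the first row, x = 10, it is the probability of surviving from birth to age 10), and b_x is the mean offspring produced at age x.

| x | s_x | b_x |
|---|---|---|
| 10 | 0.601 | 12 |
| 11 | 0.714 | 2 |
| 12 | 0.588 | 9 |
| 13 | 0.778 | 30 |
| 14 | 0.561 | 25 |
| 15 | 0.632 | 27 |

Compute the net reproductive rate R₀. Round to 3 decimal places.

20.863

Survivorship from birth: l_x = s_10·s_11·…·s_x.
  l_10 = 0.60100
  l_11 = 0.42911
  l_12 = 0.25232
  l_13 = 0.19630
  l_14 = 0.11013
  l_15 = 0.06960
R₀ = Σ l_x b_x:
  age 10: 0.60100 × 12 = 7.2120
  age 11: 0.42911 × 2 = 0.8582
  age 12: 0.25232 × 9 = 2.2709
  age 13: 0.19630 × 30 = 5.8890
  age 14: 0.11013 × 25 = 2.7532
  age 15: 0.06960 × 27 = 1.8792
R₀ = 7.2120 + 0.8582 + 2.2709 + 5.8890 + 2.7532 + 1.8792 = 20.8625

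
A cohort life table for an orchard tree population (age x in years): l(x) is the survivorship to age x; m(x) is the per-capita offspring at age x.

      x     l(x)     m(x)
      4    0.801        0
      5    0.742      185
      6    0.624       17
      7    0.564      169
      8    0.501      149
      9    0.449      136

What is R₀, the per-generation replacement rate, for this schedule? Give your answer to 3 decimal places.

R₀ = Σ l(x) m(x):
  age 4: 0.801 × 0 = 0.0000
  age 5: 0.742 × 185 = 137.2700
  age 6: 0.624 × 17 = 10.6080
  age 7: 0.564 × 169 = 95.3160
  age 8: 0.501 × 149 = 74.6490
  age 9: 0.449 × 136 = 61.0640
R₀ = 0.0000 + 137.2700 + 10.6080 + 95.3160 + 74.6490 + 61.0640 = 378.9070

378.907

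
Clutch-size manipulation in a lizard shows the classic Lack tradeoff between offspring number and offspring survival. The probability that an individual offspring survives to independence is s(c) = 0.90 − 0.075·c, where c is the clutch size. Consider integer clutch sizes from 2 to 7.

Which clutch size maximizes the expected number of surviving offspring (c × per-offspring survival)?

6

Expected surviving offspring = c × s(c):
  c=2: 2 × 0.750 = 1.500
  c=3: 3 × 0.675 = 2.025
  c=4: 4 × 0.600 = 2.400
  c=5: 5 × 0.525 = 2.625
  c=6: 6 × 0.450 = 2.700
  c=7: 7 × 0.375 = 2.625
Maximum at c = 6 (2.700 surviving offspring).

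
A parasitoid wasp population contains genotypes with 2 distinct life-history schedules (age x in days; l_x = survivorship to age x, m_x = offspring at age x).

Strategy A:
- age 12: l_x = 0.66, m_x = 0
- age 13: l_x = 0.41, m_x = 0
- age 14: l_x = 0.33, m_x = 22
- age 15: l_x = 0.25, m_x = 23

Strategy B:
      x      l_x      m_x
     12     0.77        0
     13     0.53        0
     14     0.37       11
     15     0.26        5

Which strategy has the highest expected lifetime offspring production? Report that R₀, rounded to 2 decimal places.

Strategy A: R₀ = 0.66×0 + 0.41×0 + 0.33×22 + 0.25×23 = 13.0100
Strategy B: R₀ = 0.77×0 + 0.53×0 + 0.37×11 + 0.26×5 = 5.3700
Highest R₀: strategy A with 13.0100.

13.01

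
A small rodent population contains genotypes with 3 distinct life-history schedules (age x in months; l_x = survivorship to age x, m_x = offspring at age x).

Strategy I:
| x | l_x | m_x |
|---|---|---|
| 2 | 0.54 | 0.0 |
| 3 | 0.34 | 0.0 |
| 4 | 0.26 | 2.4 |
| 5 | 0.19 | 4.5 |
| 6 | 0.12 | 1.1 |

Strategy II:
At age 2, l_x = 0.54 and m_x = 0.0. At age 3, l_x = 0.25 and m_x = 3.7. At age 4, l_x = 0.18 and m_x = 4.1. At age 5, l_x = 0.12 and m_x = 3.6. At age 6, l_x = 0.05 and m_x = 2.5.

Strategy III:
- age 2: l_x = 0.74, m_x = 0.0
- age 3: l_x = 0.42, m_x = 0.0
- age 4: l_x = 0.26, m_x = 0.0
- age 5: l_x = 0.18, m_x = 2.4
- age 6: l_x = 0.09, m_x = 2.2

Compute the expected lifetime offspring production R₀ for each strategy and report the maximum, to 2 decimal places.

2.22

Strategy I: R₀ = 0.54×0.0 + 0.34×0.0 + 0.26×2.4 + 0.19×4.5 + 0.12×1.1 = 1.6110
Strategy II: R₀ = 0.54×0.0 + 0.25×3.7 + 0.18×4.1 + 0.12×3.6 + 0.05×2.5 = 2.2200
Strategy III: R₀ = 0.74×0.0 + 0.42×0.0 + 0.26×0.0 + 0.18×2.4 + 0.09×2.2 = 0.6300
Highest R₀: strategy II with 2.2200.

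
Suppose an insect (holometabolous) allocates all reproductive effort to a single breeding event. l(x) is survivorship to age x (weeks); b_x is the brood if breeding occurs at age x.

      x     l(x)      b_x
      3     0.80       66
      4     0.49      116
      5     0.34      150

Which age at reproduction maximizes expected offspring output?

4

Expected offspring if breeding at age x = l(x) × b_x:
  age 3: 0.80 × 66 = 52.800
  age 4: 0.49 × 116 = 56.840
  age 5: 0.34 × 150 = 51.000
Maximum at age 4 (56.840).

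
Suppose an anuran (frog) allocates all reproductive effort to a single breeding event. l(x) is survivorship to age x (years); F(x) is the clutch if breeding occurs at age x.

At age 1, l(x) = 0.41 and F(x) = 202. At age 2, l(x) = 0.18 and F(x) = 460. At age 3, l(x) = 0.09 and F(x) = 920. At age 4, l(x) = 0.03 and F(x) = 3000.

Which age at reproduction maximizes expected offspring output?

Expected offspring if breeding at age x = l(x) × F(x):
  age 1: 0.41 × 202 = 82.820
  age 2: 0.18 × 460 = 82.800
  age 3: 0.09 × 920 = 82.800
  age 4: 0.03 × 3000 = 90.000
Maximum at age 4 (90.000).

4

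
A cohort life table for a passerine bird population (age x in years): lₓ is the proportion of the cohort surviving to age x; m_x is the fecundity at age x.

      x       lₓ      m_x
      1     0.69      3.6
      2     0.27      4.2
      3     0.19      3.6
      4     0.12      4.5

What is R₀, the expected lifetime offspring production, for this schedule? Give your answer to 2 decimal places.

R₀ = Σ lₓ m_x:
  age 1: 0.69 × 3.6 = 2.4840
  age 2: 0.27 × 4.2 = 1.1340
  age 3: 0.19 × 3.6 = 0.6840
  age 4: 0.12 × 4.5 = 0.5400
R₀ = 2.4840 + 1.1340 + 0.6840 + 0.5400 = 4.8420

4.84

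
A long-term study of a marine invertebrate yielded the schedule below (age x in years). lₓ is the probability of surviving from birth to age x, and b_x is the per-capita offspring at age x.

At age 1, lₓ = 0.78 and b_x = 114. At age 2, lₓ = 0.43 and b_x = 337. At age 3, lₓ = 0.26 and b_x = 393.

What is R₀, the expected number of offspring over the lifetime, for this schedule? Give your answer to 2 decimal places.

336.01

R₀ = Σ lₓ b_x:
  age 1: 0.78 × 114 = 88.9200
  age 2: 0.43 × 337 = 144.9100
  age 3: 0.26 × 393 = 102.1800
R₀ = 88.9200 + 144.9100 + 102.1800 = 336.0100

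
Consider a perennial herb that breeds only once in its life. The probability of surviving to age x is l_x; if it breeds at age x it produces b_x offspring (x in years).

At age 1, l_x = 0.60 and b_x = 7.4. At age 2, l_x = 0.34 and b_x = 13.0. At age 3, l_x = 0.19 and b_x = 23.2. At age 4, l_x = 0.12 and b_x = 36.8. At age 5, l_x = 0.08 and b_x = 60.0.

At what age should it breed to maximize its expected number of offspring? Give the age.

Expected offspring if breeding at age x = l_x × b_x:
  age 1: 0.60 × 7.4 = 4.440
  age 2: 0.34 × 13.0 = 4.420
  age 3: 0.19 × 23.2 = 4.408
  age 4: 0.12 × 36.8 = 4.416
  age 5: 0.08 × 60.0 = 4.800
Maximum at age 5 (4.800).

5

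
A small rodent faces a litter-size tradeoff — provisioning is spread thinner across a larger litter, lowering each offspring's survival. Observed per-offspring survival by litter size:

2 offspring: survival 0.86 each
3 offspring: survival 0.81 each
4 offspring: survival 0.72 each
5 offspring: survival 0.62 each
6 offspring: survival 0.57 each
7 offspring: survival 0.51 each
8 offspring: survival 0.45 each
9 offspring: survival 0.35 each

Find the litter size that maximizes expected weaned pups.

Expected weaned pups = c × s(c):
  c=2: 2 × 0.86 = 1.720
  c=3: 3 × 0.81 = 2.430
  c=4: 4 × 0.72 = 2.880
  c=5: 5 × 0.62 = 3.100
  c=6: 6 × 0.57 = 3.420
  c=7: 7 × 0.51 = 3.570
  c=8: 8 × 0.45 = 3.600
  c=9: 9 × 0.35 = 3.150
Maximum at c = 8 (3.600 weaned pups).

8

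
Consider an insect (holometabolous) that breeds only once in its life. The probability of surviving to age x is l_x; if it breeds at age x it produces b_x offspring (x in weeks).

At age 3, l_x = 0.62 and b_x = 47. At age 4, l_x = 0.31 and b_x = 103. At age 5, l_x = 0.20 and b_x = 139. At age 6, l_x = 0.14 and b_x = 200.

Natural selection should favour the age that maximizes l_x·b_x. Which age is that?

4

Expected offspring if breeding at age x = l_x × b_x:
  age 3: 0.62 × 47 = 29.140
  age 4: 0.31 × 103 = 31.930
  age 5: 0.20 × 139 = 27.800
  age 6: 0.14 × 200 = 28.000
Maximum at age 4 (31.930).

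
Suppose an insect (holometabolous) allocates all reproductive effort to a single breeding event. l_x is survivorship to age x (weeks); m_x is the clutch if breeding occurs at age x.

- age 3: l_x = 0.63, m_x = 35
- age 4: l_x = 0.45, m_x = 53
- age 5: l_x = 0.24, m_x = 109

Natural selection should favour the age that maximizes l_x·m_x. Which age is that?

5

Expected offspring if breeding at age x = l_x × m_x:
  age 3: 0.63 × 35 = 22.050
  age 4: 0.45 × 53 = 23.850
  age 5: 0.24 × 109 = 26.160
Maximum at age 5 (26.160).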